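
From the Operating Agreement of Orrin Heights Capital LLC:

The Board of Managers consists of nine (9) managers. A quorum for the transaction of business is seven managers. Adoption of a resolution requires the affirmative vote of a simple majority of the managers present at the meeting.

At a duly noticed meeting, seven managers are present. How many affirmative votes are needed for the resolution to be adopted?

4

The resolution requires a majority of the managers present (7).
A majority of 7 is 4.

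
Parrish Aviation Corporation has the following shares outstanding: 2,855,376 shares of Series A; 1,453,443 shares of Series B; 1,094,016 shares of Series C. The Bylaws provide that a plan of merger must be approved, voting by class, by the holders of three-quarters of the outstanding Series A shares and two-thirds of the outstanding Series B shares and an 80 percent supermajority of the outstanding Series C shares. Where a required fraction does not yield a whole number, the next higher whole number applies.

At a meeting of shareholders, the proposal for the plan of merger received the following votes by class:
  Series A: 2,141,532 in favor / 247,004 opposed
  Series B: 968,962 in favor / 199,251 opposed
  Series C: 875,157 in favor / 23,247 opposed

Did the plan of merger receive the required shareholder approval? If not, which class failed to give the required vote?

Series A: 3/4 of 2855376 = 2141532; 2,141,532 required, 2,141,532 in favor — approved.
Series B: 2/3 of 1453443 = 968962; 968,962 required, 968,962 in favor — approved.
Series C: 4/5 of 1094016 = 875212.80, rounded up to 875213; 875,213 required, 875,157 in favor — not approved.

Not approved — the Series C shares did not give the required vote.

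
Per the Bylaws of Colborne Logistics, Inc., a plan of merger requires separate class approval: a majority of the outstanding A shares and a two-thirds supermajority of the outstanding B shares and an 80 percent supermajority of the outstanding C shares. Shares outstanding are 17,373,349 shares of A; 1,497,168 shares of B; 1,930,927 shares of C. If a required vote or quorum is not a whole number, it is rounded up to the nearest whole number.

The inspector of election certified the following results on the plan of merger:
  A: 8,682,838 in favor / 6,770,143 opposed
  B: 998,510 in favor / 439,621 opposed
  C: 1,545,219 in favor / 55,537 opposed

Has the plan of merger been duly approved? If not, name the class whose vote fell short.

Not approved — the A shares did not give the required vote.

A: a majority of 17373349 is 8686675; 8,686,675 required, 8,682,838 in favor — not approved.
B: 2/3 of 1497168 = 998112; 998,112 required, 998,510 in favor — approved.
C: 4/5 of 1930927 = 1544741.60, rounded up to 1544742; 1,544,742 required, 1,545,219 in favor — approved.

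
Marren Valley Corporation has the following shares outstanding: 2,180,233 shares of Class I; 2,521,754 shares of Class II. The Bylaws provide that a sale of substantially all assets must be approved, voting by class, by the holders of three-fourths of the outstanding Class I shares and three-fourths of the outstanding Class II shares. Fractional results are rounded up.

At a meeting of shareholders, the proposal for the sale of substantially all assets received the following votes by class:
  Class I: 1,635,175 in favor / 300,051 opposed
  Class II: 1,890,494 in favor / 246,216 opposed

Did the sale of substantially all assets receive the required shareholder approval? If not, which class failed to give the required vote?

Not approved — the Class II shares did not give the required vote.

Class I: 3/4 of 2180233 = 1635174.75, rounded up to 1635175; 1,635,175 required, 1,635,175 in favor — approved.
Class II: 3/4 of 2521754 = 1891315.50, rounded up to 1891316; 1,891,316 required, 1,890,494 in favor — not approved.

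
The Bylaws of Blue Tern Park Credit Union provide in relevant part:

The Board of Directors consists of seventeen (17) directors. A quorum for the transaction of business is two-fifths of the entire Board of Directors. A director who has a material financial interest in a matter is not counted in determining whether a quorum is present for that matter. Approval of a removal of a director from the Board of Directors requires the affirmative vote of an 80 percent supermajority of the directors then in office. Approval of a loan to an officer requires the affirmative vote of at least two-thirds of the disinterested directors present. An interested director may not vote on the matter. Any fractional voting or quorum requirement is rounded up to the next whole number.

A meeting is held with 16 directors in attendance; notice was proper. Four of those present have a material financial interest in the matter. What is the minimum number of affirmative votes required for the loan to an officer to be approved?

The loan to an officer requires two-thirds of the disinterested directors present (16 − 4 = 12).
2/3 of 12 = 8.

8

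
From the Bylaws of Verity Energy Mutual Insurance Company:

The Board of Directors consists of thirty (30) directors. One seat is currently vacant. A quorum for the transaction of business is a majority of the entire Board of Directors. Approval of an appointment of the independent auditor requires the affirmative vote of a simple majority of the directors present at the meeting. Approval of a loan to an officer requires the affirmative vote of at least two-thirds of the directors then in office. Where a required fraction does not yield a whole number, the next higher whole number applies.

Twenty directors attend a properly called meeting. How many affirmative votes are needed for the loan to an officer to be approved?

20

The loan to an officer requires two-thirds of the directors then in office (29).
2/3 of 29 = 19.33, rounded up to 20.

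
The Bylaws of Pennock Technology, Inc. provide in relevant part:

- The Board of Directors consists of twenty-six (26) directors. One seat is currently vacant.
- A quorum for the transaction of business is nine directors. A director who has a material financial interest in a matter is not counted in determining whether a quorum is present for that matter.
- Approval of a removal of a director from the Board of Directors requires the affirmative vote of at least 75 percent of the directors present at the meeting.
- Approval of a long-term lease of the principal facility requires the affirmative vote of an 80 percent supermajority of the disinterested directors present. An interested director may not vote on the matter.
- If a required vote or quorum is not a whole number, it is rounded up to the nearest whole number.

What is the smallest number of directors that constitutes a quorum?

9

The quorum is fixed at 9.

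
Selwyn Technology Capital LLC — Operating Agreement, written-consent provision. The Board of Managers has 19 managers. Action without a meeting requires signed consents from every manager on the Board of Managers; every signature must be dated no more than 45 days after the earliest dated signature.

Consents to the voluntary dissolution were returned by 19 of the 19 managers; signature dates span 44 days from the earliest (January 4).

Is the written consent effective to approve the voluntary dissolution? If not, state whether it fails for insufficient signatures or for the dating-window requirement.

Effective — both the signature and dating-window requirements are satisfied.

Signatures required: every one of 19 — unanimous means all 19, so 19 needed; 19 signed. Sufficient.
Dating window: the latest signature is 44 days after the earliest; the limit is 45 days. Within the window.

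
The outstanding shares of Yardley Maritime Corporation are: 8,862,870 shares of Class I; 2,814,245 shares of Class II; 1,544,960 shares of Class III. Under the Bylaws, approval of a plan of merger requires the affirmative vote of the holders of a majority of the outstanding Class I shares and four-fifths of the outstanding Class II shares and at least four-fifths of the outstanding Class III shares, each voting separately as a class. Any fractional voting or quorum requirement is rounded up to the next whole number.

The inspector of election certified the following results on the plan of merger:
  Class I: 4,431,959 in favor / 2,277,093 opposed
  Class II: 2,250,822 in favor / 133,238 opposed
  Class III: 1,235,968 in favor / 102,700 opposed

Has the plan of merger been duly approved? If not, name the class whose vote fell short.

Not approved — the Class II shares did not give the required vote.

Class I: a majority of 8862870 is 4431436; 4,431,436 required, 4,431,959 in favor — approved.
Class II: 4/5 of 2814245 = 2251396; 2,251,396 required, 2,250,822 in favor — not approved.
Class III: 4/5 of 1544960 = 1235968; 1,235,968 required, 1,235,968 in favor — approved.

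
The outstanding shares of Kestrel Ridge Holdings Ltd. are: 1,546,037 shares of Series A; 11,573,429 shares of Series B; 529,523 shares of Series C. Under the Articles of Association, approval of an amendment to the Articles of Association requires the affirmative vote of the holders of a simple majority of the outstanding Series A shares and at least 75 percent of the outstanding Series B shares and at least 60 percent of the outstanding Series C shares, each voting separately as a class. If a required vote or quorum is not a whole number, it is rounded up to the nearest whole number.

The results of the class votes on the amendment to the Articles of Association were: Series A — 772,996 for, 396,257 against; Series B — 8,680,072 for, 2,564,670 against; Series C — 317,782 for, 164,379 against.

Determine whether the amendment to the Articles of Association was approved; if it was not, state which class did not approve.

Not approved — the Series A shares did not give the required vote.

Series A: a majority of 1546037 is 773019; 773,019 required, 772,996 in favor — not approved.
Series B: 3/4 of 11573429 = 8680071.75, rounded up to 8680072; 8,680,072 required, 8,680,072 in favor — approved.
Series C: 3/5 of 529523 = 317713.80, rounded up to 317714; 317,714 required, 317,782 in favor — approved.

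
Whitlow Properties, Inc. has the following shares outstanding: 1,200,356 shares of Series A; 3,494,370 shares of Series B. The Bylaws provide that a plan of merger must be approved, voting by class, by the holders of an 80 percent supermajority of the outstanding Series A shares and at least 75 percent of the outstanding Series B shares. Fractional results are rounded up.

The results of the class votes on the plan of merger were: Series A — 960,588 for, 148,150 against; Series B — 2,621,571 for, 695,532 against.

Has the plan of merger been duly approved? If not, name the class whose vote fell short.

Approved — every class gave the required vote.

Series A: 4/5 of 1200356 = 960284.80, rounded up to 960285; 960,285 required, 960,588 in favor — approved.
Series B: 3/4 of 3494370 = 2620777.50, rounded up to 2620778; 2,620,778 required, 2,621,571 in favor — approved.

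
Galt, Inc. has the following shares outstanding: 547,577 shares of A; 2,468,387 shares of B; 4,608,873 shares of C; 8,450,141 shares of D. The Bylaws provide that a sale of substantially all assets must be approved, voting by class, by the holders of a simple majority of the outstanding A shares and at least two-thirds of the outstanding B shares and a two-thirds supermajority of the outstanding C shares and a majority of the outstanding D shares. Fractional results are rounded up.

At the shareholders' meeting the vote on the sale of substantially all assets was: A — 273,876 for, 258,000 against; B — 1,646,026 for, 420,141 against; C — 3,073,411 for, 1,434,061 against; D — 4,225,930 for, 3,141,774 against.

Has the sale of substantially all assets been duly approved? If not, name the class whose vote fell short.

A: a majority of 547577 is 273789; 273,789 required, 273,876 in favor — approved.
B: 2/3 of 2468387 = 1645591.33, rounded up to 1645592; 1,645,592 required, 1,646,026 in favor — approved.
C: 2/3 of 4608873 = 3072582; 3,072,582 required, 3,073,411 in favor — approved.
D: a majority of 8450141 is 4225071; 4,225,071 required, 4,225,930 in favor — approved.

Approved — every class gave the required vote.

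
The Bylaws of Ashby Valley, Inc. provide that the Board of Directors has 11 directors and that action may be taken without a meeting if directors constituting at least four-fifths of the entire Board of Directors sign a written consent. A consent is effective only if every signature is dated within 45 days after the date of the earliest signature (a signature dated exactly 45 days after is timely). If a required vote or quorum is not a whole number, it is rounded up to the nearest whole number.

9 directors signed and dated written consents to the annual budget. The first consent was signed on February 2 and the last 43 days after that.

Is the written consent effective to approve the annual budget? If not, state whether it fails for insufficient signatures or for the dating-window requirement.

Effective — both the signature and dating-window requirements are satisfied.

Signatures required: at least four-fifths of 11 — 4/5 of 11 = 8.80, rounded up to 9, so 9 needed; 9 signed. Sufficient.
Dating window: the latest signature is 43 days after the earliest; the limit is 45 days. Within the window.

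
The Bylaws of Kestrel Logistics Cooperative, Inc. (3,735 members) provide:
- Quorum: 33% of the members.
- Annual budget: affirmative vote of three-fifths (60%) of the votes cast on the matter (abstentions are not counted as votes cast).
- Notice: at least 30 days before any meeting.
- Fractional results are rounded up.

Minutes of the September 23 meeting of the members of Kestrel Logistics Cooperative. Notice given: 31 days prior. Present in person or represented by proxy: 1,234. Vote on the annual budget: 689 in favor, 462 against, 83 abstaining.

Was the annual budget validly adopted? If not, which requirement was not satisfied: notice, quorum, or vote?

Invalid — vote requirement not satisfied.

Notice: 31 days given; 30 required. Satisfied.
Quorum: 33% of 3,735 = 1,232.55, rounded up to 1,233; 1,234 present. Satisfied.
Vote: requires three-fifths of the votes cast (1,234 − 83 abstaining = 1,151); 3/5 of 1151 = 690.60, rounded up to 691, so 691 needed; 689 in favor. Not satisfied.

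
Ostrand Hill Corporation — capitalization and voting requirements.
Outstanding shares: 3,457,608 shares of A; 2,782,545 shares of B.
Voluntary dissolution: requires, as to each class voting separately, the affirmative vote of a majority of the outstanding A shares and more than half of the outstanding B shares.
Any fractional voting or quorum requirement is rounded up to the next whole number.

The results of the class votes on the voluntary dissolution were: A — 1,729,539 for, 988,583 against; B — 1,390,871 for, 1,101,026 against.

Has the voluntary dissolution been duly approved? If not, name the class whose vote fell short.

A: a majority of 3457608 is 1728805; 1,728,805 required, 1,729,539 in favor — approved.
B: a majority of 2782545 is 1391273; 1,391,273 required, 1,390,871 in favor — not approved.

Not approved — the B shares did not give the required vote.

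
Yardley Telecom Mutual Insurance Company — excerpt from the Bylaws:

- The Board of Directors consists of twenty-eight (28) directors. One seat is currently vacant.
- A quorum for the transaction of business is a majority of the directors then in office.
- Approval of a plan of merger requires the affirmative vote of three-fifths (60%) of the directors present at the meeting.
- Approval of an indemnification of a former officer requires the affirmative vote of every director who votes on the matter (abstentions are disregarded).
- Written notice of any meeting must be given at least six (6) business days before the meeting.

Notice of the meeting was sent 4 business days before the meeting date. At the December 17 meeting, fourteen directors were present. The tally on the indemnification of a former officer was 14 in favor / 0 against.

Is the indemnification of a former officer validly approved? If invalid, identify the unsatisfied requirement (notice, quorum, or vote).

Notice: 4 business days given; 6 required (4 < 6). Not satisfied.
Quorum: 14 present; quorum is 14. Satisfied.
Vote: the indemnification of a former officer requires the unanimous vote of the votes cast (14). Unanimous means all 14, so 14 affirmative votes are needed; 14 voted in favor. Satisfied.

Invalid — notice requirement not satisfied.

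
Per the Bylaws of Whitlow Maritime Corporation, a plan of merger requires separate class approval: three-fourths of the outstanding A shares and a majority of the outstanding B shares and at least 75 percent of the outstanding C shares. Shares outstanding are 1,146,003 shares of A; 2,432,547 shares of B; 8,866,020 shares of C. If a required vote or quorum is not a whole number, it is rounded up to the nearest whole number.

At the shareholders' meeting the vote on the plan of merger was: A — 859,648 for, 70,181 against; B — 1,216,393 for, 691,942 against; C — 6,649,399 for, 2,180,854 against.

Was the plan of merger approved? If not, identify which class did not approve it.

Not approved — the C shares did not give the required vote.

A: 3/4 of 1146003 = 859502.25, rounded up to 859503; 859,503 required, 859,648 in favor — approved.
B: a majority of 2432547 is 1216274; 1,216,274 required, 1,216,393 in favor — approved.
C: 3/4 of 8866020 = 6649515; 6,649,515 required, 6,649,399 in favor — not approved.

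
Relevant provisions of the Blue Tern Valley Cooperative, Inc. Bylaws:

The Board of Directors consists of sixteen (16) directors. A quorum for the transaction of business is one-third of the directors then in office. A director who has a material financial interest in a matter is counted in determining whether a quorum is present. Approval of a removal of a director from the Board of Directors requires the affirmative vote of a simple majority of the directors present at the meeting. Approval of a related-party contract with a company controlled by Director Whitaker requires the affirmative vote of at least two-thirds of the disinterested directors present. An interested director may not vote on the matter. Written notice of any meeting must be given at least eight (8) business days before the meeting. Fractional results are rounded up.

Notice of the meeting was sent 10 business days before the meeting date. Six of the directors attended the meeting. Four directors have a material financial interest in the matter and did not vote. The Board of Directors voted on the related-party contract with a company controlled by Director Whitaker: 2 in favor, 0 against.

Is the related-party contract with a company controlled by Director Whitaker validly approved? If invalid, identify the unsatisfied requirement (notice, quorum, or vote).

Valid — all requirements satisfied.

Notice: 10 business days given; 8 required (10 ≥ 8). Satisfied.
Quorum: 6 present (interested directors count toward quorum); quorum is 6. Satisfied.
Vote: the related-party contract with a company controlled by Director Whitaker requires two-thirds of the disinterested directors present (6 − 4 = 2). 2/3 of 2 = 1.33, rounded up to 2, so 2 affirmative votes are needed; 2 voted in favor. Satisfied.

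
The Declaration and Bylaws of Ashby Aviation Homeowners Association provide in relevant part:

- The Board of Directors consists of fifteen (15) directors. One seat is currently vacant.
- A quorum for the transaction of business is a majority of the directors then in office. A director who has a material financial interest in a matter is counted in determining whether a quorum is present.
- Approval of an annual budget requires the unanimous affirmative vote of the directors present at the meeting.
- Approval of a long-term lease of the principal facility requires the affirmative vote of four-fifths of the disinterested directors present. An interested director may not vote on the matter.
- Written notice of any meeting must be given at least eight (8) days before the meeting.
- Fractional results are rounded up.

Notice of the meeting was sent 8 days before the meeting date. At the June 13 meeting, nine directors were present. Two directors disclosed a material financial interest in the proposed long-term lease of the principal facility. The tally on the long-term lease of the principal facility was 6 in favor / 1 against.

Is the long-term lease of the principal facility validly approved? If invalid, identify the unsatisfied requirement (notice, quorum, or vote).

Notice: 8 days given; 8 required (8 ≥ 8). Satisfied.
Quorum: 9 present (interested directors count toward quorum); quorum is 8. Satisfied.
Vote: the long-term lease of the principal facility requires four-fifths of the disinterested directors present (9 − 2 = 7). 4/5 of 7 = 5.60, rounded up to 6, so 6 affirmative votes are needed; 6 voted in favor. Satisfied.

Valid — all requirements satisfied.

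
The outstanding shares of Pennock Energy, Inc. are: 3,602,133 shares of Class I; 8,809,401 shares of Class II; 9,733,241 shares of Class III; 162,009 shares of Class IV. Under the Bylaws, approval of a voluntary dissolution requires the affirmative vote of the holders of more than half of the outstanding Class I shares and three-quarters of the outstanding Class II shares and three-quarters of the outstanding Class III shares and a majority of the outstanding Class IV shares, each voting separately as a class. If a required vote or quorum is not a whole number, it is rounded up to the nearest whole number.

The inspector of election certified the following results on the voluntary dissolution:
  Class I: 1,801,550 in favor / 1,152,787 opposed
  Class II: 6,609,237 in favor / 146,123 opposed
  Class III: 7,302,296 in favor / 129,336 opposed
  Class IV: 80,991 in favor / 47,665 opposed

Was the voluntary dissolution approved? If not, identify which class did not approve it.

Class I: a majority of 3602133 is 1801067; 1,801,067 required, 1,801,550 in favor — approved.
Class II: 3/4 of 8809401 = 6607050.75, rounded up to 6607051; 6,607,051 required, 6,609,237 in favor — approved.
Class III: 3/4 of 9733241 = 7299930.75, rounded up to 7299931; 7,299,931 required, 7,302,296 in favor — approved.
Class IV: a majority of 162009 is 81005; 81,005 required, 80,991 in favor — not approved.

Not approved — the Class IV shares did not give the required vote.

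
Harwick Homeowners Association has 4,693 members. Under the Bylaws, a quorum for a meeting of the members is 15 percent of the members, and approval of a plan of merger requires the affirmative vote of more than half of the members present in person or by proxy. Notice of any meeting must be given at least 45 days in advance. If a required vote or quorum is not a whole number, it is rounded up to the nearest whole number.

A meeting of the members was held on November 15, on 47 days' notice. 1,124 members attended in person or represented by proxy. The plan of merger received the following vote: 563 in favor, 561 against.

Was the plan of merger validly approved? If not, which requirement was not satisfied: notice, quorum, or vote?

Notice: 47 days given; 45 required. Satisfied.
Quorum: 15% of 4,693 = 703.95, rounded up to 704; 1,124 present. Satisfied.
Vote: requires a majority of those present (1,124); a majority of 1124 is 563, so 563 needed; 563 in favor. Satisfied.

Valid — all requirements satisfied.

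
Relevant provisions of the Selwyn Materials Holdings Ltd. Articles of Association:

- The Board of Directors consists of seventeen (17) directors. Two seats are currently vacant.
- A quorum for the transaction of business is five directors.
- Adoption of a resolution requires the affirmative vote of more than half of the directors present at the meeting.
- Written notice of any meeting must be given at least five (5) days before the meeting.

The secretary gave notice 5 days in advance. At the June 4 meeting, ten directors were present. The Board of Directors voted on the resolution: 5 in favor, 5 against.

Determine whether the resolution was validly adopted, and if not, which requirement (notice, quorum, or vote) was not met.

Invalid — vote requirement not satisfied.

Notice: 5 days given; 5 required (5 ≥ 5). Satisfied.
Quorum: 10 present; quorum is 5. Satisfied.
Vote: the resolution requires a majority of the directors present (10). A majority of 10 is 6, so 6 affirmative votes are needed; 5 voted in favor. Not satisfied.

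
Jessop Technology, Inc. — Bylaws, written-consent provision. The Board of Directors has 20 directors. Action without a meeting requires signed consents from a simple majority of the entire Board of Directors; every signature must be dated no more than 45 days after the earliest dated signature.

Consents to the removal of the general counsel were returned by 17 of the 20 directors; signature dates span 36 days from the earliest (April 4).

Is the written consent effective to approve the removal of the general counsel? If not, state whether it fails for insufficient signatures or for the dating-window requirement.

Signatures required: a simple majority of 20 — a majority of 20 is 11, so 11 needed; 17 signed. Sufficient.
Dating window: the latest signature is 36 days after the earliest; the limit is 45 days. Within the window.

Effective — both the signature and dating-window requirements are satisfied.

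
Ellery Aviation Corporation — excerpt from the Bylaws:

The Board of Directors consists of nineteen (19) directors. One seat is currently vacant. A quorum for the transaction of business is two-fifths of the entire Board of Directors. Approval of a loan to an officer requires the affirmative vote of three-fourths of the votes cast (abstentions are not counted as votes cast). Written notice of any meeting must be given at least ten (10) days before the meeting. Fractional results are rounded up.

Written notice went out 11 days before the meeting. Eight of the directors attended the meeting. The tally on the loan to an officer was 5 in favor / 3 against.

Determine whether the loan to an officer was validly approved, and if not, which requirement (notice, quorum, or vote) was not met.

Invalid — vote requirement not satisfied.

Notice: 11 days given; 10 required (11 ≥ 10). Satisfied.
Quorum: 8 present; quorum is 8. Satisfied.
Vote: the loan to an officer requires three-fourths of the votes cast (8). 3/4 of 8 = 6, so 6 affirmative votes are needed; 5 voted in favor. Not satisfied.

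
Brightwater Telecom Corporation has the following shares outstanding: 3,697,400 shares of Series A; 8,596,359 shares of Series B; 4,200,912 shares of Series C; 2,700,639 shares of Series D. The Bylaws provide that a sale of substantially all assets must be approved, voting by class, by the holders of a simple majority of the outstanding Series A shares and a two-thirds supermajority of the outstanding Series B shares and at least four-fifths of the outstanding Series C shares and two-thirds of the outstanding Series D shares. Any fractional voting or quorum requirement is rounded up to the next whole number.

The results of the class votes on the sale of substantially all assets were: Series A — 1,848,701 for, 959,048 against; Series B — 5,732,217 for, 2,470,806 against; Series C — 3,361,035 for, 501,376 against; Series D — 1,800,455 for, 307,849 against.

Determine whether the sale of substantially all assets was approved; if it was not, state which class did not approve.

Approved — every class gave the required vote.

Series A: a majority of 3697400 is 1848701; 1,848,701 required, 1,848,701 in favor — approved.
Series B: 2/3 of 8596359 = 5730906; 5,730,906 required, 5,732,217 in favor — approved.
Series C: 4/5 of 4200912 = 3360729.60, rounded up to 3360730; 3,360,730 required, 3,361,035 in favor — approved.
Series D: 2/3 of 2700639 = 1800426; 1,800,426 required, 1,800,455 in favor — approved.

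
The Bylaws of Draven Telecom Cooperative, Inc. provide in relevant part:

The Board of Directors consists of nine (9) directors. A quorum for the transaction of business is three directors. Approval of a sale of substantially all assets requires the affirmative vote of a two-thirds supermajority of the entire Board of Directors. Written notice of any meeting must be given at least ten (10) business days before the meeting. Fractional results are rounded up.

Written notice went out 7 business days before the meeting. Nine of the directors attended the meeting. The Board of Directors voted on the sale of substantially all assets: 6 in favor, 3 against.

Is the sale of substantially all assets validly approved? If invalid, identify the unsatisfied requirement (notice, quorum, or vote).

Notice: 7 business days given; 10 required (7 < 10). Not satisfied.
Quorum: 9 present; quorum is 3. Satisfied.
Vote: the sale of substantially all assets requires two-thirds of the entire Board of Directors (9). 2/3 of 9 = 6, so 6 affirmative votes are needed; 6 voted in favor. Satisfied.

Invalid — notice requirement not satisfied.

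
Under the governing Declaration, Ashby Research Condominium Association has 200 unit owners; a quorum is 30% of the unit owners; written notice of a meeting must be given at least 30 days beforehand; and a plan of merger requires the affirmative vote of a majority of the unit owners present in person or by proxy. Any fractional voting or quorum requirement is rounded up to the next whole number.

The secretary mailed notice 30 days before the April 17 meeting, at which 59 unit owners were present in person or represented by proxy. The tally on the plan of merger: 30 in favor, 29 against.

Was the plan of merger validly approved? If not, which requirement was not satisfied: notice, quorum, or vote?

Invalid — quorum requirement not satisfied.

Notice: 30 days given; 30 required. Satisfied.
Quorum: 30% of 200 = 60; 59 present. Not satisfied.
Vote: requires a majority of those present (59); a majority of 59 is 30, so 30 needed; 30 in favor. Satisfied.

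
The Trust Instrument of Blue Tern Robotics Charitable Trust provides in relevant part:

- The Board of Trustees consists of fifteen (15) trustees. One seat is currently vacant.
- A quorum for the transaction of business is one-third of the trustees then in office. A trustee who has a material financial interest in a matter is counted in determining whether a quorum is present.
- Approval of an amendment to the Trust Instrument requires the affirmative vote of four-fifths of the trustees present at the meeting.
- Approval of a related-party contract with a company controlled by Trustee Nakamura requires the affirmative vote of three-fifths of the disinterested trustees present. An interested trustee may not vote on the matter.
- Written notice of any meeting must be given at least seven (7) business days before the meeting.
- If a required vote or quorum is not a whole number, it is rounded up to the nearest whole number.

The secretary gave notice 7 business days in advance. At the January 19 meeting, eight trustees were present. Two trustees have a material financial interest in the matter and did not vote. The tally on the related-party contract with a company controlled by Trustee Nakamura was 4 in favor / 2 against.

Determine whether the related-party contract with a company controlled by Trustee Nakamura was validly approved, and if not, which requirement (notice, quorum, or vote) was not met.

Valid — all requirements satisfied.

Notice: 7 business days given; 7 required (7 ≥ 7). Satisfied.
Quorum: 8 present (interested trustees count toward quorum); quorum is 5. Satisfied.
Vote: the related-party contract with a company controlled by Trustee Nakamura requires three-fifths of the disinterested trustees present (8 − 2 = 6). 3/5 of 6 = 3.60, rounded up to 4, so 4 affirmative votes are needed; 4 voted in favor. Satisfied.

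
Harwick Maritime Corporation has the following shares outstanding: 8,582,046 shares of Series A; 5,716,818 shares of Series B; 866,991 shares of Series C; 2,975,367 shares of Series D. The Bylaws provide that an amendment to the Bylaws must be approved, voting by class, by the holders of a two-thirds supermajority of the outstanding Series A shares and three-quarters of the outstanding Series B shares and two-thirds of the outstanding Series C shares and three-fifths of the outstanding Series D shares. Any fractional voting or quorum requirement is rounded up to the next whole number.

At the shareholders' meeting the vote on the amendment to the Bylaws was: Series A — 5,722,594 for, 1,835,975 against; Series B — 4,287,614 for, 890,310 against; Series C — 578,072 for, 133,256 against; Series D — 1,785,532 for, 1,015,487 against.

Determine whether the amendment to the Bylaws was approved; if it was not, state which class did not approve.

Approved — every class gave the required vote.

Series A: 2/3 of 8582046 = 5721364; 5,721,364 required, 5,722,594 in favor — approved.
Series B: 3/4 of 5716818 = 4287613.50, rounded up to 4287614; 4,287,614 required, 4,287,614 in favor — approved.
Series C: 2/3 of 866991 = 577994; 577,994 required, 578,072 in favor — approved.
Series D: 3/5 of 2975367 = 1785220.20, rounded up to 1785221; 1,785,221 required, 1,785,532 in favor — approved.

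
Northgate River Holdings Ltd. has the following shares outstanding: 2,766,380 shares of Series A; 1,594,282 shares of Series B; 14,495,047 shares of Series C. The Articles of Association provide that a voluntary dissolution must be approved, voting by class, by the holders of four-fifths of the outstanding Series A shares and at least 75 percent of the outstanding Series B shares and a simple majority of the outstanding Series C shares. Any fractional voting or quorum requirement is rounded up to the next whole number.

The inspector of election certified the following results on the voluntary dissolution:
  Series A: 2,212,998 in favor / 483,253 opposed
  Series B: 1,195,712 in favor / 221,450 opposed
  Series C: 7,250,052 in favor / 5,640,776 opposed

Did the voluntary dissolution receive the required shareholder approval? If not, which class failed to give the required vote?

Not approved — the Series A shares did not give the required vote.

Series A: 4/5 of 2766380 = 2213104; 2,213,104 required, 2,212,998 in favor — not approved.
Series B: 3/4 of 1594282 = 1195711.50, rounded up to 1195712; 1,195,712 required, 1,195,712 in favor — approved.
Series C: a majority of 14495047 is 7247524; 7,247,524 required, 7,250,052 in favor — approved.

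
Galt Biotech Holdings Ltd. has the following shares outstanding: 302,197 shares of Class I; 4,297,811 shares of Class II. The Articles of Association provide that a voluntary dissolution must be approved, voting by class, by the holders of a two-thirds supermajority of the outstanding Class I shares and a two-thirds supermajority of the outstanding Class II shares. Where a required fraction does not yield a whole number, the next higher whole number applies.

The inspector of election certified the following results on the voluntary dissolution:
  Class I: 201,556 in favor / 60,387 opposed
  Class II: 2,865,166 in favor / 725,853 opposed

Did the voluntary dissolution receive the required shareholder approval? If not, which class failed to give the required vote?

Not approved — the Class II shares did not give the required vote.

Class I: 2/3 of 302197 = 201464.67, rounded up to 201465; 201,465 required, 201,556 in favor — approved.
Class II: 2/3 of 4297811 = 2865207.33, rounded up to 2865208; 2,865,208 required, 2,865,166 in favor — not approved.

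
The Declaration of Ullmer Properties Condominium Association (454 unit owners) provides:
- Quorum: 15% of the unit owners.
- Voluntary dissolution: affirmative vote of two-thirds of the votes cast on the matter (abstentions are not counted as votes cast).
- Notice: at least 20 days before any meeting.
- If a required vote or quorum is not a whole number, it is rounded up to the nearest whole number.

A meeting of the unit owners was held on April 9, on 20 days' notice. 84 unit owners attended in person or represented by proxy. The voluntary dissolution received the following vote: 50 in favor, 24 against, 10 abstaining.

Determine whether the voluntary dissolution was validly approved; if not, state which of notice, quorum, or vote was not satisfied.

Valid — all requirements satisfied.

Notice: 20 days given; 20 required. Satisfied.
Quorum: 15% of 454 = 68.10, rounded up to 69; 84 present. Satisfied.
Vote: requires two-thirds of the votes cast (84 − 10 abstaining = 74); 2/3 of 74 = 49.33, rounded up to 50, so 50 needed; 50 in favor. Satisfied.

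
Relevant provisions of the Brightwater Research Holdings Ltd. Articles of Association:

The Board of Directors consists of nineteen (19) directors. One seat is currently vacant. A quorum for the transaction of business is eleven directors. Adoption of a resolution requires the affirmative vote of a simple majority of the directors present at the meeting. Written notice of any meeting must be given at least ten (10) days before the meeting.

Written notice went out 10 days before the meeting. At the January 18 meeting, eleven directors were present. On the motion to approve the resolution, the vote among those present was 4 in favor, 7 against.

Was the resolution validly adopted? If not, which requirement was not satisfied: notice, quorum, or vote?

Invalid — vote requirement not satisfied.

Notice: 10 days given; 10 required (10 ≥ 10). Satisfied.
Quorum: 11 present; quorum is 11. Satisfied.
Vote: the resolution requires a majority of the directors present (11). A majority of 11 is 6, so 6 affirmative votes are needed; 4 voted in favor. Not satisfied.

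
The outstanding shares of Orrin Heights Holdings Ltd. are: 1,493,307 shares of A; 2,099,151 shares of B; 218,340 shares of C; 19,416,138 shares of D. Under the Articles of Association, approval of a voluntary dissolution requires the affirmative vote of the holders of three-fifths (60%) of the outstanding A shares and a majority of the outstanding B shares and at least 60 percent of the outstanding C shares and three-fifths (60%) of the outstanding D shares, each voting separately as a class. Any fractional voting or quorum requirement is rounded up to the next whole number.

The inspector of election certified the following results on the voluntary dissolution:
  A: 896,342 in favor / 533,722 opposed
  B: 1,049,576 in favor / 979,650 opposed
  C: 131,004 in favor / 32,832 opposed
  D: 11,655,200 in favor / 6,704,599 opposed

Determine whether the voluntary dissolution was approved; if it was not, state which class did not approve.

Approved — every class gave the required vote.

A: 3/5 of 1493307 = 895984.20, rounded up to 895985; 895,985 required, 896,342 in favor — approved.
B: a majority of 2099151 is 1049576; 1,049,576 required, 1,049,576 in favor — approved.
C: 3/5 of 218340 = 131004; 131,004 required, 131,004 in favor — approved.
D: 3/5 of 19416138 = 11649682.80, rounded up to 11649683; 11,649,683 required, 11,655,200 in favor — approved.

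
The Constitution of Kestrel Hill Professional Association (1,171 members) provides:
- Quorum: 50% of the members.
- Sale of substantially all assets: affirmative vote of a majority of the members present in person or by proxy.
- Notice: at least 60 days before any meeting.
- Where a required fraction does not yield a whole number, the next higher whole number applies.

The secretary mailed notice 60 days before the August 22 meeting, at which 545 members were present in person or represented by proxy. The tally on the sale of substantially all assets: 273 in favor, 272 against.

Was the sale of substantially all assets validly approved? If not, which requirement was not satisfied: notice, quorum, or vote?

Invalid — quorum requirement not satisfied.

Notice: 60 days given; 60 required. Satisfied.
Quorum: 50% of 1,171 = 585.50, rounded up to 586; 545 present. Not satisfied.
Vote: requires a majority of those present (545); a majority of 545 is 273, so 273 needed; 273 in favor. Satisfied.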